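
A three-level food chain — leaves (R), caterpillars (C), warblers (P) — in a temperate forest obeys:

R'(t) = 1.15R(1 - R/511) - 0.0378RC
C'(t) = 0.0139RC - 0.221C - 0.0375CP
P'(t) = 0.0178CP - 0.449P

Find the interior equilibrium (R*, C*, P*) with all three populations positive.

R* ≈ 87.3, C* ≈ 25.2, P* ≈ 26.5

From dP/dt = 0: 0.0178C* = 0.449, so C* = 25.2.
From dR/dt = 0: 1.15(1 - R*/511) = 0.0378·25.2, giving R* = 511·(1 - 0.829) = 87.3.
From dC/dt = 0: 0.0139·87.3 - 0.221 = 0.0375P*, so P* = 0.993/0.0375 = 26.5.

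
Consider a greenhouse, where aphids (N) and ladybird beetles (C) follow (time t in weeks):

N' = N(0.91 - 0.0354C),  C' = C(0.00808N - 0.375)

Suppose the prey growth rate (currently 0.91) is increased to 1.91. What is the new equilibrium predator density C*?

C* ≈ 54

At the interior fixed point, setting dN/dt = 0 with N > 0 fixes C* = (prey growth rate)/(NC coefficient) — independent of the other coefficients.
With the change, C* = 1.91/0.0354 = 54; it rises from 25.7.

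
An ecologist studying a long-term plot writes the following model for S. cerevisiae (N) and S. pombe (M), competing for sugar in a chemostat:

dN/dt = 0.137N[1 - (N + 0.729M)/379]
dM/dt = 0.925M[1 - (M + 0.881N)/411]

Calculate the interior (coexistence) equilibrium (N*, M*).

N* ≈ 222, M* ≈ 216

Setting both brackets to zero gives the nullclines N + 0.729M = 379 and 0.881N + M = 411.
Substituting M = 411 - 0.881N into the first: N(1 - 0.729·0.881) = 379 - 0.729·411.
So N* = 79.4/0.358 = 222, and then M* = 411 - 0.881·222 = 216.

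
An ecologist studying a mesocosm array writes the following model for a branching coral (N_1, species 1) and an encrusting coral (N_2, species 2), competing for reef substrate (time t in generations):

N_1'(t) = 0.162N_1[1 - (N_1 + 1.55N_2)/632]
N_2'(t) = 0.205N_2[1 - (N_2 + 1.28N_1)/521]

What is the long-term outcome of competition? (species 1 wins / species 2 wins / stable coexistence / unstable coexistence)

Compare the nullcline intercepts: K1/α12 = 632/1.55 = 408 < K2 = 521; K2/α21 = 521/1.28 = 407 < K1 = 632.
Since both are reversed, neither can invade when rare; the interior point is a saddle.

unstable coexistence (outcome depends on initial conditions)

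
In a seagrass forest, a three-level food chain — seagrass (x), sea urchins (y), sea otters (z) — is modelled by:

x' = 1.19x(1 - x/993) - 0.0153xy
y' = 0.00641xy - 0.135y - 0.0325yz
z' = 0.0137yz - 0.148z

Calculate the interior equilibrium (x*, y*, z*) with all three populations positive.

From dz/dt = 0: 0.0137y* = 0.148, so y* = 10.8.
From dx/dt = 0: 1.19(1 - x*/993) = 0.0153·10.8, giving x* = 993·(1 - 0.139) = 855.
From dy/dt = 0: 0.00641·855 - 0.135 = 0.0325z*, so z* = 5.35/0.0325 = 164.

x* ≈ 855, y* ≈ 10.8, z* ≈ 164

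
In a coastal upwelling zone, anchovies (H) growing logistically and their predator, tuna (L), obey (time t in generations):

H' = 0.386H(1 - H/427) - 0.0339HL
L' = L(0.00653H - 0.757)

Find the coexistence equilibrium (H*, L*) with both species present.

H* ≈ 116, L* ≈ 8.3

From dL/dt = 0 with L > 0: 0.00653H* = 0.757, so H* = 116.
Substitute into dH/dt = 0: 0.386(1 - 116/427) = 0.0339L*.
The bracket is 0.729, giving L* = 0.281/0.0339 = 8.3.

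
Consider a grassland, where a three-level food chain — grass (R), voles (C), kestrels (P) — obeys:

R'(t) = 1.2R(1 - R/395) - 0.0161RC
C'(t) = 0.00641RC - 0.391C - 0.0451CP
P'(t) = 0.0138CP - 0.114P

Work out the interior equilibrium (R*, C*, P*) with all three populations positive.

R* ≈ 351, C* ≈ 8.26, P* ≈ 41.2

From dP/dt = 0: 0.0138C* = 0.114, so C* = 8.26.
From dR/dt = 0: 1.2(1 - R*/395) = 0.0161·8.26, giving R* = 395·(1 - 0.111) = 351.
From dC/dt = 0: 0.00641·351 - 0.391 = 0.0451P*, so P* = 1.86/0.0451 = 41.2.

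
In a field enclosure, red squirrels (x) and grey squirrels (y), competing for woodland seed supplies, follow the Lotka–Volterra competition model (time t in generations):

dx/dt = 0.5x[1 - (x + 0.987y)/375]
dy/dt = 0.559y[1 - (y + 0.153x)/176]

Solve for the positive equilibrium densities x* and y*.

Setting both brackets to zero gives the nullclines x + 0.987y = 375 and 0.153x + y = 176.
Substituting y = 176 - 0.153x into the first: x(1 - 0.987·0.153) = 375 - 0.987·176.
So x* = 201/0.849 = 237, and then y* = 176 - 0.153·237 = 140.

x* ≈ 237, y* ≈ 140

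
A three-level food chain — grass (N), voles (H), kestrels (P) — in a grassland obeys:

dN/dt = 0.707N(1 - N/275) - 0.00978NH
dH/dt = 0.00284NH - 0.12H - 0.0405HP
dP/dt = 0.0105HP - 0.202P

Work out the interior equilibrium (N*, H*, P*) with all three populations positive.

N* ≈ 202, H* ≈ 19.2, P* ≈ 11.2

From dP/dt = 0: 0.0105H* = 0.202, so H* = 19.2.
From dN/dt = 0: 0.707(1 - N*/275) = 0.00978·19.2, giving N* = 275·(1 - 0.266) = 202.
From dH/dt = 0: 0.00284·202 - 0.12 = 0.0405P*, so P* = 0.453/0.0405 = 11.2.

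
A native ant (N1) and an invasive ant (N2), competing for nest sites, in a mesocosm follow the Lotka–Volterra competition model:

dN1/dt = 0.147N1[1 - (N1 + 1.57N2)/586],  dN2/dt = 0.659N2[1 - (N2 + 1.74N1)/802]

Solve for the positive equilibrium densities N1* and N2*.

N1* ≈ 389, N2* ≈ 126

Setting both brackets to zero gives the nullclines N1 + 1.57N2 = 586 and 1.74N1 + N2 = 802.
Substituting N2 = 802 - 1.74N1 into the first: N1(1 - 1.57·1.74) = 586 - 1.57·802.
So N1* = -673/-1.73 = 389, and then N2* = 802 - 1.74·389 = 126.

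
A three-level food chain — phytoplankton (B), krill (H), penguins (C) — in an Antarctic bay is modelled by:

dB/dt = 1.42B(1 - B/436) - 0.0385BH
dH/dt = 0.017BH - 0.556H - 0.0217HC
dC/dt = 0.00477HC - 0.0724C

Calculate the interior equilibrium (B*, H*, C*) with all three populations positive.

B* ≈ 257, H* ≈ 15.2, C* ≈ 175

From dC/dt = 0: 0.00477H* = 0.0724, so H* = 15.2.
From dB/dt = 0: 1.42(1 - B*/436) = 0.0385·15.2, giving B* = 436·(1 - 0.412) = 257.
From dH/dt = 0: 0.017·257 - 0.556 = 0.0217C*, so C* = 3.81/0.0217 = 175.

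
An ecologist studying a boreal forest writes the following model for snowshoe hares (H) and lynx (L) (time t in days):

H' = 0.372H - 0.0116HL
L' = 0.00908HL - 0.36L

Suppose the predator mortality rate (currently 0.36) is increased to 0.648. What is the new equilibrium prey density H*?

H* ≈ 71.4

At the interior fixed point, setting dL/dt = 0 with L > 0 fixes H* = (predator death rate)/(HL coefficient) — independent of the other coefficients.
With the change, H* = 0.648/0.00908 = 71.4; it rises from 39.6.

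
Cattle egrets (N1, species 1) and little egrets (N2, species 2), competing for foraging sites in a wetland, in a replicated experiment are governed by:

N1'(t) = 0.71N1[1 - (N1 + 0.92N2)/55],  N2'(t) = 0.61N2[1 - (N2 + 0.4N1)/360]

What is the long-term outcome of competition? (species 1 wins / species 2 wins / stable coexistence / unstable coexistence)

Compare the nullcline intercepts: K1/α12 = 55/0.92 = 59.8 < K2 = 360; K2/α21 = 360/0.4 = 900 > K1 = 55.
Since the inequalities point opposite ways, species 2 can invade but species 1 cannot.

species 2 excludes species 1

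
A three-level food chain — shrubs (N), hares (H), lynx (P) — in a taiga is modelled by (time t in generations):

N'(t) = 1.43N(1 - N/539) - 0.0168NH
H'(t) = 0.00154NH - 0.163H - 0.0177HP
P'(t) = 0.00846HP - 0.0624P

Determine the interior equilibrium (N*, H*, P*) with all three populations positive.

N* ≈ 492, H* ≈ 7.38, P* ≈ 33.6

From dP/dt = 0: 0.00846H* = 0.0624, so H* = 7.38.
From dN/dt = 0: 1.43(1 - N*/539) = 0.0168·7.38, giving N* = 539·(1 - 0.0867) = 492.
From dH/dt = 0: 0.00154·492 - 0.163 = 0.0177P*, so P* = 0.595/0.0177 = 33.6.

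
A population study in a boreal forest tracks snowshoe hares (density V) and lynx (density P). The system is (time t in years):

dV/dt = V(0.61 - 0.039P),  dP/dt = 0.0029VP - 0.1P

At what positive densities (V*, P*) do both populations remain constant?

V* ≈ 34.5, P* ≈ 15.6

Set dP/dt = 0 with P > 0: 0.0029V - 0.1 = 0, so V* = 0.1/0.0029 = 34.5.
Set dV/dt = 0 with V > 0: 0.61 - 0.039P = 0, so P* = 0.61/0.039 = 15.6.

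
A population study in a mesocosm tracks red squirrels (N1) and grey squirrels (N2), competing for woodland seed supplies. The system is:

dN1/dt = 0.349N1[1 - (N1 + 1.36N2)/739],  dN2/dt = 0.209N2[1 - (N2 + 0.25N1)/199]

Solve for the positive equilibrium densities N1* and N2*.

N1* ≈ 710, N2* ≈ 21.6

Setting both brackets to zero gives the nullclines N1 + 1.36N2 = 739 and 0.25N1 + N2 = 199.
Substituting N2 = 199 - 0.25N1 into the first: N1(1 - 1.36·0.25) = 739 - 1.36·199.
So N1* = 468/0.66 = 710, and then N2* = 199 - 0.25·710 = 21.6.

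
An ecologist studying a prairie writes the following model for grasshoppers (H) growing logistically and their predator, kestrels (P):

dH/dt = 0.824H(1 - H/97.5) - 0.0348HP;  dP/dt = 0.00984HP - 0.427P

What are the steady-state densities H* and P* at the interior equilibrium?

H* ≈ 43.4, P* ≈ 13.1

From dP/dt = 0 with P > 0: 0.00984H* = 0.427, so H* = 43.4.
Substitute into dH/dt = 0: 0.824(1 - 43.4/97.5) = 0.0348P*.
The bracket is 0.555, giving P* = 0.457/0.0348 = 13.1.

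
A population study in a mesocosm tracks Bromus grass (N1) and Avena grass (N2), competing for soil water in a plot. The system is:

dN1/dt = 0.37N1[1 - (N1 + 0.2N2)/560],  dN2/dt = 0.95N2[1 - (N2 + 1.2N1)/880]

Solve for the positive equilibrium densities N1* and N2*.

N1* ≈ 505, N2* ≈ 274

Setting both brackets to zero gives the nullclines N1 + 0.2N2 = 560 and 1.2N1 + N2 = 880.
Substituting N2 = 880 - 1.2N1 into the first: N1(1 - 0.2·1.2) = 560 - 0.2·880.
So N1* = 384/0.76 = 505, and then N2* = 880 - 1.2·505 = 274.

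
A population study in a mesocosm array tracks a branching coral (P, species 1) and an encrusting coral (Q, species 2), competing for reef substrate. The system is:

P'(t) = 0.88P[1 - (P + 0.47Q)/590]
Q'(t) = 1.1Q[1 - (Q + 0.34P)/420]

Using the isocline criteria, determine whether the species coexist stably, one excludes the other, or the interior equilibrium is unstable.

Compare the nullcline intercepts: K1/α12 = 590/0.47 = 1260 > K2 = 420; K2/α21 = 420/0.34 = 1240 > K1 = 590.
Since both inequalities hold, each species can invade when rare, so the interior equilibrium is stable.

stable coexistence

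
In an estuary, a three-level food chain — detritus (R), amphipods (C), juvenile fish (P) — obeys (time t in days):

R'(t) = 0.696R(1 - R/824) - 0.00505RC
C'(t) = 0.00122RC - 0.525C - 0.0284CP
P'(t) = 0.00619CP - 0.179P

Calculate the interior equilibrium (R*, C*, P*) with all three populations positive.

From dP/dt = 0: 0.00619C* = 0.179, so C* = 28.9.
From dR/dt = 0: 0.696(1 - R*/824) = 0.00505·28.9, giving R* = 824·(1 - 0.21) = 651.
From dC/dt = 0: 0.00122·651 - 0.525 = 0.0284P*, so P* = 0.269/0.0284 = 9.48.

R* ≈ 651, C* ≈ 28.9, P* ≈ 9.48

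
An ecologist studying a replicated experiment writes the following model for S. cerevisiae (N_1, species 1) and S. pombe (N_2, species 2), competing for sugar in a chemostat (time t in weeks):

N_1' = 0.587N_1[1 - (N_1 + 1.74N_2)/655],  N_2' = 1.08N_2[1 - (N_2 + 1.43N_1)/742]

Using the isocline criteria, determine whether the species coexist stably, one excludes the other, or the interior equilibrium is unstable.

unstable coexistence (outcome depends on initial conditions)

Compare the nullcline intercepts: K1/α12 = 655/1.74 = 376 < K2 = 742; K2/α21 = 742/1.43 = 519 < K1 = 655.
Since both are reversed, neither can invade when rare; the interior point is a saddle.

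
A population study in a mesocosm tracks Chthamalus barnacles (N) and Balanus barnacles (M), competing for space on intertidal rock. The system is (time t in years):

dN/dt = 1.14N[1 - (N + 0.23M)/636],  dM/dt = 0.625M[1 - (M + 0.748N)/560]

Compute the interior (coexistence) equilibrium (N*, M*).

Setting both brackets to zero gives the nullclines N + 0.23M = 636 and 0.748N + M = 560.
Substituting M = 560 - 0.748N into the first: N(1 - 0.23·0.748) = 636 - 0.23·560.
So N* = 507/0.828 = 613, and then M* = 560 - 0.748·613 = 102.

N* ≈ 613, M* ≈ 102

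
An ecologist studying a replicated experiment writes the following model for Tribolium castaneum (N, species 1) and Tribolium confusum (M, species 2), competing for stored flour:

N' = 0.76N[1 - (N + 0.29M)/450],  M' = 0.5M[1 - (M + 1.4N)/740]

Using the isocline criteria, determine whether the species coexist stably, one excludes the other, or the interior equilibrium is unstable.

stable coexistence

Compare the nullcline intercepts: K1/α12 = 450/0.29 = 1550 > K2 = 740; K2/α21 = 740/1.4 = 529 > K1 = 450.
Since both inequalities hold, each species can invade when rare, so the interior equilibrium is stable.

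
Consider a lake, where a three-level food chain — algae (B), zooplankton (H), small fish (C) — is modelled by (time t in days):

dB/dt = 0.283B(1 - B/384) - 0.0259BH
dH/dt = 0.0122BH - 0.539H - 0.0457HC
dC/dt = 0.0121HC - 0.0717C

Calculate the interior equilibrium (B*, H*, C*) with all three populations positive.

B* ≈ 176, H* ≈ 5.93, C* ≈ 35.1

From dC/dt = 0: 0.0121H* = 0.0717, so H* = 5.93.
From dB/dt = 0: 0.283(1 - B*/384) = 0.0259·5.93, giving B* = 384·(1 - 0.542) = 176.
From dH/dt = 0: 0.0122·176 - 0.539 = 0.0457C*, so C* = 1.61/0.0457 = 35.1.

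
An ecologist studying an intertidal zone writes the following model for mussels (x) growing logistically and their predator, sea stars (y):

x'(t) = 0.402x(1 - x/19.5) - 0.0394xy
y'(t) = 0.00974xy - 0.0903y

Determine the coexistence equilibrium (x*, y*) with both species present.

x* ≈ 9.27, y* ≈ 5.35

From dy/dt = 0 with y > 0: 0.00974x* = 0.0903, so x* = 9.27.
Substitute into dx/dt = 0: 0.402(1 - 9.27/19.5) = 0.0394y*.
The bracket is 0.525, giving y* = 0.211/0.0394 = 5.35.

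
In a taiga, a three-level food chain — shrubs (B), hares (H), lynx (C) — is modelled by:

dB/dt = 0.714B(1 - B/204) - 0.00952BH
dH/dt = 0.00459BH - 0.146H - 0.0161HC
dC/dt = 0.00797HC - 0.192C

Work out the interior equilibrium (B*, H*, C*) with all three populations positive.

B* ≈ 138, H* ≈ 24.1, C* ≈ 30.4

From dC/dt = 0: 0.00797H* = 0.192, so H* = 24.1.
From dB/dt = 0: 0.714(1 - B*/204) = 0.00952·24.1, giving B* = 204·(1 - 0.321) = 138.
From dH/dt = 0: 0.00459·138 - 0.146 = 0.0161C*, so C* = 0.49/0.0161 = 30.4.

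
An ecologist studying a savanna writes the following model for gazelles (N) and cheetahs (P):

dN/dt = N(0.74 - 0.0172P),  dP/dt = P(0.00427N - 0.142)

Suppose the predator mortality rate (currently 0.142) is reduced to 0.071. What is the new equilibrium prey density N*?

At the interior fixed point, setting dP/dt = 0 with P > 0 fixes N* = (predator death rate)/(NP coefficient) — independent of the other coefficients.
With the change, N* = 0.071/0.00427 = 16.6; it falls from 33.3.

N* ≈ 16.6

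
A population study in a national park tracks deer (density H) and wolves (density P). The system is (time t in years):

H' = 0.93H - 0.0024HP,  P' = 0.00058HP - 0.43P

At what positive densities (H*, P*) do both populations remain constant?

H* ≈ 741, P* ≈ 388

Set dP/dt = 0 with P > 0: 0.00058H - 0.43 = 0, so H* = 0.43/0.00058 = 741.
Set dH/dt = 0 with H > 0: 0.93 - 0.0024P = 0, so P* = 0.93/0.0024 = 388.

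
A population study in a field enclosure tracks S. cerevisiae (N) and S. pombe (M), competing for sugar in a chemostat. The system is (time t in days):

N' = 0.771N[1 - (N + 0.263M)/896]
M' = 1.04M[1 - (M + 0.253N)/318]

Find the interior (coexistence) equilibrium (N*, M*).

N* ≈ 870, M* ≈ 97.8

Setting both brackets to zero gives the nullclines N + 0.263M = 896 and 0.253N + M = 318.
Substituting M = 318 - 0.253N into the first: N(1 - 0.263·0.253) = 896 - 0.263·318.
So N* = 812/0.933 = 870, and then M* = 318 - 0.253·870 = 97.8.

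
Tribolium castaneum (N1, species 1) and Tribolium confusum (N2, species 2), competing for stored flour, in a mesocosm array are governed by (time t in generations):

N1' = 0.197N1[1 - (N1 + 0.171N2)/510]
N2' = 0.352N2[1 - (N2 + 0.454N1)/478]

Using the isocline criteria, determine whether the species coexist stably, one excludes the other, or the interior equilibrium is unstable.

stable coexistence

Compare the nullcline intercepts: K1/α12 = 510/0.171 = 2980 > K2 = 478; K2/α21 = 478/0.454 = 1050 > K1 = 510.
Since both inequalities hold, each species can invade when rare, so the interior equilibrium is stable.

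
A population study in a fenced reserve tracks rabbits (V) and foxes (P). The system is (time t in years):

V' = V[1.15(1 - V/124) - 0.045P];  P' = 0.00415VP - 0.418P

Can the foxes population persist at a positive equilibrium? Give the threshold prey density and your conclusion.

Threshold V = 101; K > 101, so yes, the predator persists.

The predator equation gives dP/dt > 0 only when V > 0.418/0.00415 = 101.
Without the predator, V → K = 124. Since 124 > 101, the predator can invade and persist.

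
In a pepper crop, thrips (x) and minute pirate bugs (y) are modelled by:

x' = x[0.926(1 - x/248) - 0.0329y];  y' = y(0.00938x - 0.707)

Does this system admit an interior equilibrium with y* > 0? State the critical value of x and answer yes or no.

Threshold x = 75.4; K > 75.4, so yes, the predator persists.

The predator equation gives dy/dt > 0 only when x > 0.707/0.00938 = 75.4.
Without the predator, x → K = 248. Since 248 > 75.4, the predator can invade and persist.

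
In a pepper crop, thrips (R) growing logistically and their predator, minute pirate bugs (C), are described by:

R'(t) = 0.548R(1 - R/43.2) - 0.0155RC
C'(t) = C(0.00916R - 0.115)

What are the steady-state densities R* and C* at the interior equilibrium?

R* ≈ 12.6, C* ≈ 25.1

From dC/dt = 0 with C > 0: 0.00916R* = 0.115, so R* = 12.6.
Substitute into dR/dt = 0: 0.548(1 - 12.6/43.2) = 0.0155C*.
The bracket is 0.709, giving C* = 0.389/0.0155 = 25.1.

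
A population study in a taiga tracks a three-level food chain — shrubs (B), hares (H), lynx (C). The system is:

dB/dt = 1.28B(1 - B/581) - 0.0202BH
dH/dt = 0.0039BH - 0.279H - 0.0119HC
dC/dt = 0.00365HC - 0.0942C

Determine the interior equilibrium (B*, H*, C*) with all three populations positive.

From dC/dt = 0: 0.00365H* = 0.0942, so H* = 25.8.
From dB/dt = 0: 1.28(1 - B*/581) = 0.0202·25.8, giving B* = 581·(1 - 0.407) = 344.
From dH/dt = 0: 0.0039·344 - 0.279 = 0.0119C*, so C* = 1.06/0.0119 = 89.4.

B* ≈ 344, H* ≈ 25.8, C* ≈ 89.4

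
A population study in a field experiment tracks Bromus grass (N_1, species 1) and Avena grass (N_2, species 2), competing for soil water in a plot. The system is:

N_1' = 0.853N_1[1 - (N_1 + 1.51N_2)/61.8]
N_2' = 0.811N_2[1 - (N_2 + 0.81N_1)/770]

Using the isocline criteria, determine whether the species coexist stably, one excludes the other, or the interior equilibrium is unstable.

species 2 excludes species 1

Compare the nullcline intercepts: K1/α12 = 61.8/1.51 = 40.9 < K2 = 770; K2/α21 = 770/0.81 = 951 > K1 = 61.8.
Since the inequalities point opposite ways, species 2 can invade but species 1 cannot.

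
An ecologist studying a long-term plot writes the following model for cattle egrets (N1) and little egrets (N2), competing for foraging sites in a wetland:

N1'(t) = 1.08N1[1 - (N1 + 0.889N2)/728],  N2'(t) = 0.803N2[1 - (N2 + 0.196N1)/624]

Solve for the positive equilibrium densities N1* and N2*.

Setting both brackets to zero gives the nullclines N1 + 0.889N2 = 728 and 0.196N1 + N2 = 624.
Substituting N2 = 624 - 0.196N1 into the first: N1(1 - 0.889·0.196) = 728 - 0.889·624.
So N1* = 173/0.826 = 210, and then N2* = 624 - 0.196·210 = 583.

N1* ≈ 210, N2* ≈ 583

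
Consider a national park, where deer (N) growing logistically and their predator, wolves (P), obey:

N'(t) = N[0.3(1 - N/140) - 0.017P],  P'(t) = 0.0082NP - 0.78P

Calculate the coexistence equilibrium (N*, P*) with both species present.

N* ≈ 95.1, P* ≈ 5.66

From dP/dt = 0 with P > 0: 0.0082N* = 0.78, so N* = 95.1.
Substitute into dN/dt = 0: 0.3(1 - 95.1/140) = 0.017P*.
The bracket is 0.321, giving P* = 0.0962/0.017 = 5.66.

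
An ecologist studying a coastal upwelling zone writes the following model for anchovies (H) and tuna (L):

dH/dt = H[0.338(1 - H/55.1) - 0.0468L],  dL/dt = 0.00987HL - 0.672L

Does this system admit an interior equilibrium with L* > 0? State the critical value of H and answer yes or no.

The predator equation gives dL/dt > 0 only when H > 0.672/0.00987 = 68.1.
Without the predator, H → K = 55.1. Since 55.1 < 68.1, the predator cannot invade.

Threshold H = 68.1; K < 68.1, so no, the predator goes extinct.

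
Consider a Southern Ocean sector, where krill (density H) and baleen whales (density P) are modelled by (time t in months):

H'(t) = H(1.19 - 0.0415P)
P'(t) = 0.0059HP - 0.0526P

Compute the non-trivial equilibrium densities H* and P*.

Set dP/dt = 0 with P > 0: 0.0059H - 0.0526 = 0, so H* = 0.0526/0.0059 = 8.92.
Set dH/dt = 0 with H > 0: 1.19 - 0.0415P = 0, so P* = 1.19/0.0415 = 28.7.

H* ≈ 8.92, P* ≈ 28.7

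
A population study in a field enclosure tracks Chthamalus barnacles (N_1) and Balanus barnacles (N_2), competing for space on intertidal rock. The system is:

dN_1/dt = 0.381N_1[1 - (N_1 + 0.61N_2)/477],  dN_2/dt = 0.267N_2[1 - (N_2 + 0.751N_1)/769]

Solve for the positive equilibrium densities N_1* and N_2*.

N_1* ≈ 14.6, N_2* ≈ 758

Setting both brackets to zero gives the nullclines N_1 + 0.61N_2 = 477 and 0.751N_1 + N_2 = 769.
Substituting N_2 = 769 - 0.751N_1 into the first: N_1(1 - 0.61·0.751) = 477 - 0.61·769.
So N_1* = 7.91/0.542 = 14.6, and then N_2* = 769 - 0.751·14.6 = 758.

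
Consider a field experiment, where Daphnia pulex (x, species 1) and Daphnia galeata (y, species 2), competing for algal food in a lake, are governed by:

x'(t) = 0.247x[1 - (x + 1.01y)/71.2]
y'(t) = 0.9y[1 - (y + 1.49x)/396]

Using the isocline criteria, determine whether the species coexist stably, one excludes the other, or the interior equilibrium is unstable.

species 2 excludes species 1

Compare the nullcline intercepts: K1/α12 = 71.2/1.01 = 70.5 < K2 = 396; K2/α21 = 396/1.49 = 266 > K1 = 71.2.
Since the inequalities point opposite ways, species 2 can invade but species 1 cannot.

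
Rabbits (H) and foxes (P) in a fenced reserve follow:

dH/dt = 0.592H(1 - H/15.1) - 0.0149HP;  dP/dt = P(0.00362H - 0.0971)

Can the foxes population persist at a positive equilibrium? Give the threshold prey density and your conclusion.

Threshold H = 26.8; K < 26.8, so no, the predator goes extinct.

The predator equation gives dP/dt > 0 only when H > 0.0971/0.00362 = 26.8.
Without the predator, H → K = 15.1. Since 15.1 < 26.8, the predator cannot invade.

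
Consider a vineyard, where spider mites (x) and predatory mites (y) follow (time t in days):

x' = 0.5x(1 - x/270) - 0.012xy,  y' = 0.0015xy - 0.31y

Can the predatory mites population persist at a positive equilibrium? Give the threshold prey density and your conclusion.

The predator equation gives dy/dt > 0 only when x > 0.31/0.0015 = 207.
Without the predator, x → K = 270. Since 270 > 207, the predator can invade and persist.

Threshold x = 207; K > 207, so yes, the predator persists.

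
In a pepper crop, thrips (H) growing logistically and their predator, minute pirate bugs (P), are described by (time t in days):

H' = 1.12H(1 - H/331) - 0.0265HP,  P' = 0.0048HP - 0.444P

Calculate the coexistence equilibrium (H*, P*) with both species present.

From dP/dt = 0 with P > 0: 0.0048H* = 0.444, so H* = 92.5.
Substitute into dH/dt = 0: 1.12(1 - 92.5/331) = 0.0265P*.
The bracket is 0.721, giving P* = 0.807/0.0265 = 30.5.

H* ≈ 92.5, P* ≈ 30.5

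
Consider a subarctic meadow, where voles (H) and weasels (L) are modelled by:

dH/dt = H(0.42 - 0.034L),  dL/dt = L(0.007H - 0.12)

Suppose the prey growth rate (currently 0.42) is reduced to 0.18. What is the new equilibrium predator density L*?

At the interior fixed point, setting dH/dt = 0 with H > 0 fixes L* = (prey growth rate)/(HL coefficient) — independent of the other coefficients.
With the change, L* = 0.18/0.034 = 5.29; it falls from 12.4.

L* ≈ 5.29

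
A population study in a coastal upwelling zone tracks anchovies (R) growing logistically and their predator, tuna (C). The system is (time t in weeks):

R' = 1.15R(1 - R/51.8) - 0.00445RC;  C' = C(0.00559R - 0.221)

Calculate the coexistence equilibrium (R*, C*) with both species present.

From dC/dt = 0 with C > 0: 0.00559R* = 0.221, so R* = 39.5.
Substitute into dR/dt = 0: 1.15(1 - 39.5/51.8) = 0.00445C*.
The bracket is 0.237, giving C* = 0.272/0.00445 = 61.2.

R* ≈ 39.5, C* ≈ 61.2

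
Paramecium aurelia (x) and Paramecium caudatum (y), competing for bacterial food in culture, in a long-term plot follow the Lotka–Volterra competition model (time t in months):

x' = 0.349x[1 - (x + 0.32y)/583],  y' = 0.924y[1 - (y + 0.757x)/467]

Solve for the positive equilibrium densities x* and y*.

Setting both brackets to zero gives the nullclines x + 0.32y = 583 and 0.757x + y = 467.
Substituting y = 467 - 0.757x into the first: x(1 - 0.32·0.757) = 583 - 0.32·467.
So x* = 434/0.758 = 572, and then y* = 467 - 0.757·572 = 33.9.

x* ≈ 572, y* ≈ 33.9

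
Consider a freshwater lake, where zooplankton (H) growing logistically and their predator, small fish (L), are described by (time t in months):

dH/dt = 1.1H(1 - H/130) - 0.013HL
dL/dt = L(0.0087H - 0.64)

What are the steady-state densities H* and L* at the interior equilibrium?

H* ≈ 73.6, L* ≈ 36.7

From dL/dt = 0 with L > 0: 0.0087H* = 0.64, so H* = 73.6.
Substitute into dH/dt = 0: 1.1(1 - 73.6/130) = 0.013L*.
The bracket is 0.434, giving L* = 0.478/0.013 = 36.7.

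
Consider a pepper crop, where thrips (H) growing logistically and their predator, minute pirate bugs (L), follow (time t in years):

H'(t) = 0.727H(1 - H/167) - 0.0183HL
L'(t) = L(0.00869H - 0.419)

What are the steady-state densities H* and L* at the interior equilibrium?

From dL/dt = 0 with L > 0: 0.00869H* = 0.419, so H* = 48.2.
Substitute into dH/dt = 0: 0.727(1 - 48.2/167) = 0.0183L*.
The bracket is 0.711, giving L* = 0.517/0.0183 = 28.3.

H* ≈ 48.2, L* ≈ 28.3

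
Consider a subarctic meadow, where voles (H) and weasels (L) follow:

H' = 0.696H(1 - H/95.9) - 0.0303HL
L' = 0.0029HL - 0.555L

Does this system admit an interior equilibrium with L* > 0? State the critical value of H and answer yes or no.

The predator equation gives dL/dt > 0 only when H > 0.555/0.0029 = 191.
Without the predator, H → K = 95.9. Since 95.9 < 191, the predator cannot invade.

Threshold H = 191; K < 191, so no, the predator goes extinct.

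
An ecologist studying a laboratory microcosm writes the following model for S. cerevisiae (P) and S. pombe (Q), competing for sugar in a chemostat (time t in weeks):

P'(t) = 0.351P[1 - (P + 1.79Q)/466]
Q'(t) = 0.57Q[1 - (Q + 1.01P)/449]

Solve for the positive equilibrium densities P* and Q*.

P* ≈ 418, Q* ≈ 26.8

Setting both brackets to zero gives the nullclines P + 1.79Q = 466 and 1.01P + Q = 449.
Substituting Q = 449 - 1.01P into the first: P(1 - 1.79·1.01) = 466 - 1.79·449.
So P* = -338/-0.808 = 418, and then Q* = 449 - 1.01·418 = 26.8.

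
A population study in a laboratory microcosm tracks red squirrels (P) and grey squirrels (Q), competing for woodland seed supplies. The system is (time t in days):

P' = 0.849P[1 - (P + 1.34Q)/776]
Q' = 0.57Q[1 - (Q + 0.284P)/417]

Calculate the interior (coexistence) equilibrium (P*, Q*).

P* ≈ 351, Q* ≈ 317

Setting both brackets to zero gives the nullclines P + 1.34Q = 776 and 0.284P + Q = 417.
Substituting Q = 417 - 0.284P into the first: P(1 - 1.34·0.284) = 776 - 1.34·417.
So P* = 217/0.619 = 351, and then Q* = 417 - 0.284·351 = 317.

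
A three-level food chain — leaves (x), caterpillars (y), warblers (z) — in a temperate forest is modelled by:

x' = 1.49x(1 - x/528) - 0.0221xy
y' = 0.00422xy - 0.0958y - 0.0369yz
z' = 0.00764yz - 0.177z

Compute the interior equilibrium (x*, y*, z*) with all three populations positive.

From dz/dt = 0: 0.00764y* = 0.177, so y* = 23.2.
From dx/dt = 0: 1.49(1 - x*/528) = 0.0221·23.2, giving x* = 528·(1 - 0.344) = 347.
From dy/dt = 0: 0.00422·347 - 0.0958 = 0.0369z*, so z* = 1.37/0.0369 = 37.

x* ≈ 347, y* ≈ 23.2, z* ≈ 37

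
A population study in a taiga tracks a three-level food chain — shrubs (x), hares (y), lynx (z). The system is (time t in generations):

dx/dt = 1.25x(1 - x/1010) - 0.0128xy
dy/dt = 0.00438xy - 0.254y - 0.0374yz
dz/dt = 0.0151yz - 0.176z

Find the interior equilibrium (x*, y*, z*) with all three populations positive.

x* ≈ 889, y* ≈ 11.7, z* ≈ 97.4

From dz/dt = 0: 0.0151y* = 0.176, so y* = 11.7.
From dx/dt = 0: 1.25(1 - x*/1010) = 0.0128·11.7, giving x* = 1010·(1 - 0.119) = 889.
From dy/dt = 0: 0.00438·889 - 0.254 = 0.0374z*, so z* = 3.64/0.0374 = 97.4.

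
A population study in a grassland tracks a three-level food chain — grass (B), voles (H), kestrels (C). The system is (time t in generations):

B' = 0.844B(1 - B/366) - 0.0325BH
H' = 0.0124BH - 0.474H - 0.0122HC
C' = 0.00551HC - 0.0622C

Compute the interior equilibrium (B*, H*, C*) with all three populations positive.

From dC/dt = 0: 0.00551H* = 0.0622, so H* = 11.3.
From dB/dt = 0: 0.844(1 - B*/366) = 0.0325·11.3, giving B* = 366·(1 - 0.435) = 207.
From dH/dt = 0: 0.0124·207 - 0.474 = 0.0122C*, so C* = 2.09/0.0122 = 171.

B* ≈ 207, H* ≈ 11.3, C* ≈ 171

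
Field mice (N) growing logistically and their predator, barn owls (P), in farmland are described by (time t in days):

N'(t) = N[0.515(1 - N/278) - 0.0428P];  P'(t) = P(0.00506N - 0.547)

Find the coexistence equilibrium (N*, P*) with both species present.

N* ≈ 108, P* ≈ 7.35

From dP/dt = 0 with P > 0: 0.00506N* = 0.547, so N* = 108.
Substitute into dN/dt = 0: 0.515(1 - 108/278) = 0.0428P*.
The bracket is 0.611, giving P* = 0.315/0.0428 = 7.35.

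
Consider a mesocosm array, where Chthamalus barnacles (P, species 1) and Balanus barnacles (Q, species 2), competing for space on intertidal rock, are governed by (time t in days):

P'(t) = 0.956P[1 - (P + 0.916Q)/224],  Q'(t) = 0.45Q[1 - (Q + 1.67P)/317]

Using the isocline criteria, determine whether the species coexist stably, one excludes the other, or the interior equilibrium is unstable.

unstable coexistence (outcome depends on initial conditions)

Compare the nullcline intercepts: K1/α12 = 224/0.916 = 245 < K2 = 317; K2/α21 = 317/1.67 = 190 < K1 = 224.
Since both are reversed, neither can invade when rare; the interior point is a saddle.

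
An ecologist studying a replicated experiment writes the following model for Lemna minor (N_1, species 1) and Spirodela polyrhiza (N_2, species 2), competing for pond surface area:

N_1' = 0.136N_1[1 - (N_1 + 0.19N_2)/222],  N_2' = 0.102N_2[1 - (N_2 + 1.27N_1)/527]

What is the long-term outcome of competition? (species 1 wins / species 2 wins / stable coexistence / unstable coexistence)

stable coexistence

Compare the nullcline intercepts: K1/α12 = 222/0.19 = 1170 > K2 = 527; K2/α21 = 527/1.27 = 415 > K1 = 222.
Since both inequalities hold, each species can invade when rare, so the interior equilibrium is stable.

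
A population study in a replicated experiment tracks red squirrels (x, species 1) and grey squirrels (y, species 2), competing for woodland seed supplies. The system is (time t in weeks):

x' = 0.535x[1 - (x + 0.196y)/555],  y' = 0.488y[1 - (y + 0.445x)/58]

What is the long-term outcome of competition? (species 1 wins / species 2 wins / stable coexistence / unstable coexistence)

Compare the nullcline intercepts: K1/α12 = 555/0.196 = 2830 > K2 = 58; K2/α21 = 58/0.445 = 130 < K1 = 555.
Since the inequalities point opposite ways, species 1 can invade but species 2 cannot.

species 1 excludes species 2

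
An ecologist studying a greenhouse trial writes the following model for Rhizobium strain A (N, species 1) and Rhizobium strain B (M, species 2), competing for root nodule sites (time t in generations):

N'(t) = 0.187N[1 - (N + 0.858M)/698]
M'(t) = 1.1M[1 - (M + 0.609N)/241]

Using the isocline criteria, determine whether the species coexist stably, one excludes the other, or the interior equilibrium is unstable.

Compare the nullcline intercepts: K1/α12 = 698/0.858 = 814 > K2 = 241; K2/α21 = 241/0.609 = 396 < K1 = 698.
Since the inequalities point opposite ways, species 1 can invade but species 2 cannot.

species 1 excludes species 2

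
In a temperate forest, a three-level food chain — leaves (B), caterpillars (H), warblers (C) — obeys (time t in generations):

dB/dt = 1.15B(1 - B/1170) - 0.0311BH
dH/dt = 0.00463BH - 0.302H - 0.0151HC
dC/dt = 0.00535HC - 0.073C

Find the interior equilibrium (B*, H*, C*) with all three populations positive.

B* ≈ 738, H* ≈ 13.6, C* ≈ 206

From dC/dt = 0: 0.00535H* = 0.073, so H* = 13.6.
From dB/dt = 0: 1.15(1 - B*/1170) = 0.0311·13.6, giving B* = 1170·(1 - 0.369) = 738.
From dH/dt = 0: 0.00463·738 - 0.302 = 0.0151C*, so C* = 3.12/0.0151 = 206.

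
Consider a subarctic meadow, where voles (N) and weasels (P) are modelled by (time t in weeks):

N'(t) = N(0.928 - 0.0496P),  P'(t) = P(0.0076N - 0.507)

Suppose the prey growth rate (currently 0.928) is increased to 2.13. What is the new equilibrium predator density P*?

At the interior fixed point, setting dN/dt = 0 with N > 0 fixes P* = (prey growth rate)/(NP coefficient) — independent of the other coefficients.
With the change, P* = 2.13/0.0496 = 42.9; it rises from 18.7.

P* ≈ 42.9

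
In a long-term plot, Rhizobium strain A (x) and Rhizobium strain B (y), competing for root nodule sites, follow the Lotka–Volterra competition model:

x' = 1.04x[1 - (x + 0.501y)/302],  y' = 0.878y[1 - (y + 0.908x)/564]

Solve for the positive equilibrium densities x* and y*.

Setting both brackets to zero gives the nullclines x + 0.501y = 302 and 0.908x + y = 564.
Substituting y = 564 - 0.908x into the first: x(1 - 0.501·0.908) = 302 - 0.501·564.
So x* = 19.4/0.545 = 35.7, and then y* = 564 - 0.908·35.7 = 532.

x* ≈ 35.7, y* ≈ 532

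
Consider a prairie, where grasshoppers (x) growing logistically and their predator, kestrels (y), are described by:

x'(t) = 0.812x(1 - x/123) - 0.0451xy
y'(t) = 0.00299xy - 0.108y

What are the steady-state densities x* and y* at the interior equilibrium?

x* ≈ 36.1, y* ≈ 12.7

From dy/dt = 0 with y > 0: 0.00299x* = 0.108, so x* = 36.1.
Substitute into dx/dt = 0: 0.812(1 - 36.1/123) = 0.0451y*.
The bracket is 0.706, giving y* = 0.574/0.0451 = 12.7.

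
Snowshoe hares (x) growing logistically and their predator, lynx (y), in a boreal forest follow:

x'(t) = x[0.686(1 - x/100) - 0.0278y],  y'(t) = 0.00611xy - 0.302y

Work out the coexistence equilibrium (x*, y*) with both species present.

From dy/dt = 0 with y > 0: 0.00611x* = 0.302, so x* = 49.4.
Substitute into dx/dt = 0: 0.686(1 - 49.4/100) = 0.0278y*.
The bracket is 0.506, giving y* = 0.347/0.0278 = 12.5.

x* ≈ 49.4, y* ≈ 12.5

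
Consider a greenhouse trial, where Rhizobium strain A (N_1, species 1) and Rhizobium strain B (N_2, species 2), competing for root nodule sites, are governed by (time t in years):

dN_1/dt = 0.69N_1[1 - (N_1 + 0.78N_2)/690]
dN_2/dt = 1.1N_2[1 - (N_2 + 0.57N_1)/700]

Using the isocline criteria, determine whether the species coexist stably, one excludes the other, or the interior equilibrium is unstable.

stable coexistence

Compare the nullcline intercepts: K1/α12 = 690/0.78 = 885 > K2 = 700; K2/α21 = 700/0.57 = 1230 > K1 = 690.
Since both inequalities hold, each species can invade when rare, so the interior equilibrium is stable.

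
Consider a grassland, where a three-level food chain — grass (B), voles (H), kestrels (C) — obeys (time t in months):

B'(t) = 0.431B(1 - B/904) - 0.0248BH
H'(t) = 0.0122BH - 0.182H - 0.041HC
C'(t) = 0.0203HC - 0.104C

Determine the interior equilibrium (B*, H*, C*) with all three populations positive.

From dC/dt = 0: 0.0203H* = 0.104, so H* = 5.12.
From dB/dt = 0: 0.431(1 - B*/904) = 0.0248·5.12, giving B* = 904·(1 - 0.295) = 638.
From dH/dt = 0: 0.0122·638 - 0.182 = 0.041C*, so C* = 7.6/0.041 = 185.

B* ≈ 638, H* ≈ 5.12, C* ≈ 185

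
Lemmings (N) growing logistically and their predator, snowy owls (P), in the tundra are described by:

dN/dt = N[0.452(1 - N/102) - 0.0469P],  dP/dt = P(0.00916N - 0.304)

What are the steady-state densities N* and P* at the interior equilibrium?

N* ≈ 33.2, P* ≈ 6.5

From dP/dt = 0 with P > 0: 0.00916N* = 0.304, so N* = 33.2.
Substitute into dN/dt = 0: 0.452(1 - 33.2/102) = 0.0469P*.
The bracket is 0.675, giving P* = 0.305/0.0469 = 6.5.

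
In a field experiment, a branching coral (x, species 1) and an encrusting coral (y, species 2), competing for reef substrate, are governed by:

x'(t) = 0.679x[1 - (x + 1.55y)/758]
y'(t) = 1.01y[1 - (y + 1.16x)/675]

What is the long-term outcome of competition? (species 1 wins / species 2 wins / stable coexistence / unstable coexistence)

Compare the nullcline intercepts: K1/α12 = 758/1.55 = 489 < K2 = 675; K2/α21 = 675/1.16 = 582 < K1 = 758.
Since both are reversed, neither can invade when rare; the interior point is a saddle.

unstable coexistence (outcome depends on initial conditions)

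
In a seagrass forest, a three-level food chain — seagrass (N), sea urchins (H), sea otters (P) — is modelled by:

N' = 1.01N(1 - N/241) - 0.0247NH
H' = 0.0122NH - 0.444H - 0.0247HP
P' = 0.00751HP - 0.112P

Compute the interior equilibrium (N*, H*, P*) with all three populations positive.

N* ≈ 153, H* ≈ 14.9, P* ≈ 57.6

From dP/dt = 0: 0.00751H* = 0.112, so H* = 14.9.
From dN/dt = 0: 1.01(1 - N*/241) = 0.0247·14.9, giving N* = 241·(1 - 0.365) = 153.
From dH/dt = 0: 0.0122·153 - 0.444 = 0.0247P*, so P* = 1.42/0.0247 = 57.6.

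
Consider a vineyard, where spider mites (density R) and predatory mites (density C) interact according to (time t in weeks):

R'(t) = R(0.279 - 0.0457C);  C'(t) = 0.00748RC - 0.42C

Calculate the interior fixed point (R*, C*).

Set dC/dt = 0 with C > 0: 0.00748R - 0.42 = 0, so R* = 0.42/0.00748 = 56.1.
Set dR/dt = 0 with R > 0: 0.279 - 0.0457C = 0, so C* = 0.279/0.0457 = 6.11.

R* ≈ 56.1, C* ≈ 6.11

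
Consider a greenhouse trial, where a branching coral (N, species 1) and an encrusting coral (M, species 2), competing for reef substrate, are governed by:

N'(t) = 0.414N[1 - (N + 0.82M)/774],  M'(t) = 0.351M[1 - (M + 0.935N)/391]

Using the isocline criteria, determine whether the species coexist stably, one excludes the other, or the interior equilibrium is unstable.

Compare the nullcline intercepts: K1/α12 = 774/0.82 = 944 > K2 = 391; K2/α21 = 391/0.935 = 418 < K1 = 774.
Since the inequalities point opposite ways, species 1 can invade but species 2 cannot.

species 1 excludes species 2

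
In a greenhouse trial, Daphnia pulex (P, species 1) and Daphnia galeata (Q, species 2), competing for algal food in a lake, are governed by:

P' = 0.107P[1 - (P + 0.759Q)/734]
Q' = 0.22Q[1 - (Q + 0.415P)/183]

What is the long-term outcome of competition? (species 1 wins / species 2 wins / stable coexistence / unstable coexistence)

species 1 excludes species 2

Compare the nullcline intercepts: K1/α12 = 734/0.759 = 967 > K2 = 183; K2/α21 = 183/0.415 = 441 < K1 = 734.
Since the inequalities point opposite ways, species 1 can invade but species 2 cannot.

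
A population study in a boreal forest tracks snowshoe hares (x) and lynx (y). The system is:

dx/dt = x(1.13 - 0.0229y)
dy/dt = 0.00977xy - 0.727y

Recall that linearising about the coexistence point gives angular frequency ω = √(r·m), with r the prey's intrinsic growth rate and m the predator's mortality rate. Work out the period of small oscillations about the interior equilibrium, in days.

Here r = 1.13 and m = 0.727, so r·m = 0.822.
ω = √0.822 = 0.906 per day, hence T = 2π/ω ≈ 6.93 days.

T ≈ 6.93 days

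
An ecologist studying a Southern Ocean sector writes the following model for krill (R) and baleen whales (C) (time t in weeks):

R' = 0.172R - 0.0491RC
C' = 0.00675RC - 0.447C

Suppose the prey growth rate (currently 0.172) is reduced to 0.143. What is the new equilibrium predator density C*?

C* ≈ 2.91

At the interior fixed point, setting dR/dt = 0 with R > 0 fixes C* = (prey growth rate)/(RC coefficient) — independent of the other coefficients.
With the change, C* = 0.143/0.0491 = 2.91; it falls from 3.5.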